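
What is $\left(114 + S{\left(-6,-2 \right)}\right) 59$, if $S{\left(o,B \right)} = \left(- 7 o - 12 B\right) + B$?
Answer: $10502$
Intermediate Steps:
$S{\left(o,B \right)} = - 11 B - 7 o$ ($S{\left(o,B \right)} = \left(- 12 B - 7 o\right) + B = - 11 B - 7 o$)
$\left(114 + S{\left(-6,-2 \right)}\right) 59 = \left(114 - -64\right) 59 = \left(114 + \left(22 + 42\right)\right) 59 = \left(114 + 64\right) 59 = 178 \cdot 59 = 10502$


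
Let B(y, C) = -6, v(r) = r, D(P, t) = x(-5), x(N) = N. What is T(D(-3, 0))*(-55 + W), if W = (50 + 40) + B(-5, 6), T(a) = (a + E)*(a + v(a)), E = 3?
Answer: 580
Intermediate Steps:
D(P, t) = -5
T(a) = 2*a*(3 + a) (T(a) = (a + 3)*(a + a) = (3 + a)*(2*a) = 2*a*(3 + a))
W = 84 (W = (50 + 40) - 6 = 90 - 6 = 84)
T(D(-3, 0))*(-55 + W) = (2*(-5)*(3 - 5))*(-55 + 84) = (2*(-5)*(-2))*29 = 20*29 = 580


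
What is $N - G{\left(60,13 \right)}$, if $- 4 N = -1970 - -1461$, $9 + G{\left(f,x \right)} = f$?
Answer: $\frac{305}{4} \approx 76.25$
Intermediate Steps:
$G{\left(f,x \right)} = -9 + f$
$N = \frac{509}{4}$ ($N = - \frac{-1970 - -1461}{4} = - \frac{-1970 + 1461}{4} = \left(- \frac{1}{4}\right) \left(-509\right) = \frac{509}{4} \approx 127.25$)
$N - G{\left(60,13 \right)} = \frac{509}{4} - \left(-9 + 60\right) = \frac{509}{4} - 51 = \frac{305}{4}$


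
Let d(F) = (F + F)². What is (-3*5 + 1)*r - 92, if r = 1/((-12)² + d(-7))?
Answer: -15647/170 ≈ -92.041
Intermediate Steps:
d(F) = 4*F² (d(F) = (2*F)² = 4*F²)
r = 1/340 (r = 1/((-12)² + 4*(-7)²) = 1/(144 + 4*49) = 1/(144 + 196) = 1/340 ≈ 0.0029412)
(-3*5 + 1)*r - 92 = (-3*5 + 1)*(1/340) - 92 = (-15 + 1)*(1/340) - 92 = -14*1/340 - 92 = -7/170 - 92 = -15647/170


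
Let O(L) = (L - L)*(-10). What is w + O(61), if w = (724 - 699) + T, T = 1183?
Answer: 1208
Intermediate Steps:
O(L) = 0 (O(L) = 0*(-10) = 0)
w = 1208 (w = (724 - 699) + 1183 = 25 + 1183 = 1208)
w + O(61) = 1208 + 0 = 1208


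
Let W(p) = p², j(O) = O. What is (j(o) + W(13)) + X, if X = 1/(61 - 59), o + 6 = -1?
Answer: 325/2 ≈ 162.50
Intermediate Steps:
o = -7 (o = -6 - 1 = -7)
X = ½ (X = 1/2 = ½ ≈ 0.50000)
(j(o) + W(13)) + X = (-7 + 13²) + ½ = (-7 + 169) + ½ = 162 + ½ = 325/2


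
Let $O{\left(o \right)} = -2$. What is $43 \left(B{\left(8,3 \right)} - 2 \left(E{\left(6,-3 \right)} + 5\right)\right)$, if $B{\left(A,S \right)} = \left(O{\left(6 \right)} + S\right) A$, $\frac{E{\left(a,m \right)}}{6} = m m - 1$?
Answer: $-4214$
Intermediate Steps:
$E{\left(a,m \right)} = -6 + 6 m^{2}$ ($E{\left(a,m \right)} = 6 \left(m m - 1\right) = 6 \left(m^{2} - 1\right) = 6 \left(-1 + m^{2}\right) = -6 + 6 m^{2}$)
$B{\left(A,S \right)} = A \left(-2 + S\right)$ ($B{\left(A,S \right)} = \left(-2 + S\right) A = A \left(-2 + S\right)$)
$43 \left(B{\left(8,3 \right)} - 2 \left(E{\left(6,-3 \right)} + 5\right)\right) = 43 \left(8 \left(-2 + 3\right) - 2 \left(\left(-6 + 6 \left(-3\right)^{2}\right) + 5\right)\right) = 43 \left(8 \cdot 1 - 2 \left(\left(-6 + 6 \cdot 9\right) + 5\right)\right) = 43 \left(8 - 2 \left(\left(-6 + 54\right) + 5\right)\right) = 43 \left(8 - 2 \left(48 + 5\right)\right) = 43 \left(8 - 106\right) = 43 \left(-98\right) = -4214$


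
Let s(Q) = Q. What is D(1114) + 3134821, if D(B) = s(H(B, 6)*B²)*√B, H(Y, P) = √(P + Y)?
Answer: 3134821 + 9927968*√19495 ≈ 1.3893e+9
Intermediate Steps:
D(B) = B^(5/2)*√(6 + B) (D(B) = (√(6 + B)*B²)*√B = (B²*√(6 + B))*√B = B^(5/2)*√(6 + B))
D(1114) + 3134821 = 1114^(5/2)*√(6 + 1114) + 3134821 = (1240996*√1114)*√1120 + 3134821 = (1240996*√1114)*(4*√70) + 3134821 = 9927968*√19495 + 3134821 = 3134821 + 9927968*√19495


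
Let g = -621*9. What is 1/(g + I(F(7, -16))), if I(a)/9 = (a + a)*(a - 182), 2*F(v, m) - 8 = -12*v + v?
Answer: 2/257715 ≈ 7.7605e-6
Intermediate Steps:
F(v, m) = 4 - 11*v/2 (F(v, m) = 4 + (-12*v + v)/2 = 4 + (-11*v)/2 = 4 - 11*v/2)
I(a) = 18*a*(-182 + a) (I(a) = 9*((a + a)*(a - 182)) = 9*((2*a)*(-182 + a)) = 9*(2*a*(-182 + a)) = 18*a*(-182 + a))
g = -5589
1/(g + I(F(7, -16))) = 1/(-5589 + 18*(4 - 11/2*7)*(-182 + (4 - 11/2*7))) = 1/(-5589 + 18*(4 - 77/2)*(-182 + (4 - 77/2))) = 1/(-5589 + 18*(-69/2)*(-182 - 69/2)) = 1/(-5589 + 18*(-69/2)*(-433/2)) = 1/(-5589 + 268893/2) = 1/(257715/2) = 2/257715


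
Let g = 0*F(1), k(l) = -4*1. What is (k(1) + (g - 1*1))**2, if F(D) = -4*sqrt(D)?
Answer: 25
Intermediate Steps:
k(l) = -4
g = 0 (g = 0*(-4*sqrt(1)) = 0*(-4*1) = 0*(-4) = 0)
(k(1) + (g - 1*1))**2 = (-4 + (0 - 1*1))**2 = (-4 + (0 - 1))**2 = (-4 - 1)**2 = (-5)**2 = 25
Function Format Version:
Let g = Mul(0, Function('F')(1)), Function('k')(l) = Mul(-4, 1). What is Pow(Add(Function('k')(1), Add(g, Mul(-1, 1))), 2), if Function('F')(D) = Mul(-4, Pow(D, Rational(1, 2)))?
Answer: 25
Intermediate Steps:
Function('k')(l) = -4
g = 0 (g = Mul(0, Mul(-4, Pow(1, Rational(1, 2)))) = Mul(0, Mul(-4, 1)) = Mul(0, -4) = 0)
Pow(Add(Function('k')(1), Add(g, Mul(-1, 1))), 2) = Pow(Add(-4, Add(0, Mul(-1, 1))), 2) = Pow(Add(-4, Add(0, -1)), 2) = Pow(Add(-4, -1), 2) = Pow(-5, 2) = 25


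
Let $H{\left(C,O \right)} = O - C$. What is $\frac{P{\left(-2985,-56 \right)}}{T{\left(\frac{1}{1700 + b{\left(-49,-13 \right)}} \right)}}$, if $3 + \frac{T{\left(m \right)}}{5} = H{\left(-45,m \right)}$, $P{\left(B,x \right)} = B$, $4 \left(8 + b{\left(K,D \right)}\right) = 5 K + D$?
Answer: $- \frac{1943235}{136712} \approx -14.214$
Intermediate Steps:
$b{\left(K,D \right)} = -8 + \frac{D}{4} + \frac{5 K}{4}$ ($b{\left(K,D \right)} = -8 + \frac{5 K + D}{4} = -8 + \frac{D + 5 K}{4} = -8 + \left(\frac{D}{4} + \frac{5 K}{4}\right) = -8 + \frac{D}{4} + \frac{5 K}{4}$)
$T{\left(m \right)} = 210 + 5 m$ ($T{\left(m \right)} = -15 + 5 \left(m - -45\right) = -15 + 5 \left(m + 45\right) = -15 + 5 \left(45 + m\right) = -15 + \left(225 + 5 m\right) = 210 + 5 m$)
$\frac{P{\left(-2985,-56 \right)}}{T{\left(\frac{1}{1700 + b{\left(-49,-13 \right)}} \right)}} = - \frac{2985}{210 + \frac{5}{1700 + \left(-8 + \frac{1}{4} \left(-13\right) + \frac{5}{4} \left(-49\right)\right)}} = - \frac{2985}{210 + \frac{5}{1700 - \frac{145}{2}}} = - \frac{2985}{210 + \frac{5}{\frac{3255}{2}}} = - \frac{2985}{210 + 5 \cdot \frac{2}{3255}} = - \frac{2985}{210 + \frac{2}{651}} = - \frac{2985}{\frac{136712}{651}} = \left(-2985\right) \frac{651}{136712} = - \frac{1943235}{136712}$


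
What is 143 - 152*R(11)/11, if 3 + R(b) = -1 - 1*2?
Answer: 2485/11 ≈ 225.91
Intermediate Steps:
R(b) = -6 (R(b) = -3 + (-1 - 1*2) = -3 + (-1 - 2) = -3 - 3 = -6)
143 - 152*R(11)/11 = 143 - (-912)/11 = 143 - 152*(-6/11) = 143 + 912/11 = 2485/11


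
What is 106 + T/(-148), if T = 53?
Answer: 15635/148 ≈ 105.64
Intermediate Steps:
106 + T/(-148) = 106 + 53/(-148) = 106 + 53*(-1/148) = 106 - 53/148 = 15635/148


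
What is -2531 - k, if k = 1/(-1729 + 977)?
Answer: -1903311/752 ≈ -2531.0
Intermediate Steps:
k = -1/752 (k = 1/(-752) = -1/752 ≈ -0.0013298)
-2531 - k = -2531 - 1*(-1/752) = -2531 + 1/752 = -1903311/752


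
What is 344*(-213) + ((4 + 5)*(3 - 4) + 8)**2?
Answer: -73271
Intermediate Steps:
344*(-213) + ((4 + 5)*(3 - 4) + 8)**2 = -73272 + (9*(-1) + 8)**2 = -73272 + (-9 + 8)**2 = -73272 + (-1)**2 = -73272 + 1 = -73271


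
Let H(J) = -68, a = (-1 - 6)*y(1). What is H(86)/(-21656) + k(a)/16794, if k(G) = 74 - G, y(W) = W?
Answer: 6704/841877 ≈ 0.0079632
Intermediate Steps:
a = -7 (a = (-1 - 6)*1 = -7*1 = -7)
H(86)/(-21656) + k(a)/16794 = -68/(-21656) + (74 - 1*(-7))/16794 = -68*(-1/21656) + (74 + 7)*(1/16794) = 17/5414 + 81*(1/16794) = 17/5414 + 3/622 = 6704/841877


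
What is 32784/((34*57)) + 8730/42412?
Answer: 117279479/6849538 ≈ 17.122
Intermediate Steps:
32784/((34*57)) + 8730/42412 = 32784/1938 + 8730*(1/42412) = 32784*(1/1938) + 4365/21206 = 5464/323 + 4365/21206 = 117279479/6849538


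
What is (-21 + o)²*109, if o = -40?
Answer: 405589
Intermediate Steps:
(-21 + o)²*109 = (-21 - 40)²*109 = (-61)²*109 = 3721*109 = 405589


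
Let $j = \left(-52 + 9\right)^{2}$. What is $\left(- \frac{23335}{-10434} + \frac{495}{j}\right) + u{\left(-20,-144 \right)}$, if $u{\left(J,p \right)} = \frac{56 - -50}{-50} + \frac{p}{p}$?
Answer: $\frac{667592077}{482311650} \approx 1.3842$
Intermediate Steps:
$j = 1849$ ($j = \left(-43\right)^{2} = 1849$)
$u{\left(J,p \right)} = - \frac{28}{25}$ ($u{\left(J,p \right)} = \left(56 + 50\right) \left(- \frac{1}{50}\right) + 1 = 106 \left(- \frac{1}{50}\right) + 1 = - \frac{53}{25} + 1 = - \frac{28}{25}$)
$\left(- \frac{23335}{-10434} + \frac{495}{j}\right) + u{\left(-20,-144 \right)} = \left(- \frac{23335}{-10434} + \frac{495}{1849}\right) - \frac{28}{25} = \left(\left(-23335\right) \left(- \frac{1}{10434}\right) + 495 \cdot \frac{1}{1849}\right) - \frac{28}{25} = \left(\frac{23335}{10434} + \frac{495}{1849}\right) - \frac{28}{25} = \frac{48311245}{19292466} - \frac{28}{25} = \frac{667592077}{482311650}$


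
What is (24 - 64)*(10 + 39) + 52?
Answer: -1908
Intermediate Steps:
(24 - 64)*(10 + 39) + 52 = -40*49 + 52 = -1960 + 52 = -1908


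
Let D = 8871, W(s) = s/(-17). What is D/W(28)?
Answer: -150807/28 ≈ -5386.0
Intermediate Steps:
W(s) = -s/17 (W(s) = s*(-1/17) = -s/17)
D/W(28) = 8871/((-1/17*28)) = 8871/(-28/17) = 8871*(-17/28) = -150807/28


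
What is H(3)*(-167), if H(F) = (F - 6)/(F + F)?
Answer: 167/2 ≈ 83.500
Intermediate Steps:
H(F) = (-6 + F)/(2*F) (H(F) = (-6 + F)/((2*F)) = (-6 + F)*(1/(2*F)) = (-6 + F)/(2*F))
H(3)*(-167) = ((½)*(-6 + 3)/3)*(-167) = ((½)*(⅓)*(-3))*(-167) = -½*(-167) = 167/2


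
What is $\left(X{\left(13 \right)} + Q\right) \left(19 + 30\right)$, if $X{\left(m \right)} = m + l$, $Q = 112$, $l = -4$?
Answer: $5929$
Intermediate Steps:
$X{\left(m \right)} = -4 + m$ ($X{\left(m \right)} = m - 4 = -4 + m$)
$\left(X{\left(13 \right)} + Q\right) \left(19 + 30\right) = \left(\left(-4 + 13\right) + 112\right) \left(19 + 30\right) = \left(9 + 112\right) 49 = 121 \cdot 49 = 5929$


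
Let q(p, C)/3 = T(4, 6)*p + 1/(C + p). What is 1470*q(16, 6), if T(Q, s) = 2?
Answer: 1554525/11 ≈ 1.4132e+5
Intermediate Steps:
q(p, C) = 3/(C + p) + 6*p (q(p, C) = 3*(2*p + 1/(C + p)) = 3*(1/(C + p) + 2*p) = 3/(C + p) + 6*p)
1470*q(16, 6) = 1470*(3*(1 + 2*16² + 2*6*16)/(6 + 16)) = 1470*(3*(1 + 2*256 + 192)/22) = 1470*(3*(1/22)*(1 + 512 + 192)) = 1470*(3*(1/22)*705) = 1470*(2115/22) = 1554525/11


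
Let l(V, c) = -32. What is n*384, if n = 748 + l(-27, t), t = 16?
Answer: 274944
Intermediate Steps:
n = 716 (n = 748 - 32 = 716)
n*384 = 716*384 = 274944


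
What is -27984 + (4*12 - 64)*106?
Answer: -29680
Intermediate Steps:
-27984 + (4*12 - 64)*106 = -27984 + (48 - 64)*106 = -27984 - 16*106 = -27984 - 1696 = -29680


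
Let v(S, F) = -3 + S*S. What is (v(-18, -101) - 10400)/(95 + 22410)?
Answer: -10079/22505 ≈ -0.44786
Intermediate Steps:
v(S, F) = -3 + S²
(v(-18, -101) - 10400)/(95 + 22410) = ((-3 + (-18)²) - 10400)/(95 + 22410) = ((-3 + 324) - 10400)/22505 = (321 - 10400)*(1/22505) = -10079*1/22505 = -10079/22505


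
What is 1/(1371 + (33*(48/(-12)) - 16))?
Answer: 1/1223 ≈ 0.00081766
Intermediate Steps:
1/(1371 + (33*(48/(-12)) - 16)) = 1/(1371 + (33*(48*(-1/12)) - 16)) = 1/(1371 + (33*(-4) - 16)) = 1/(1371 + (-132 - 16)) = 1/(1371 - 148) = 1/1223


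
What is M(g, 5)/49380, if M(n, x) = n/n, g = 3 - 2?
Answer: 1/49380 ≈ 2.0251e-5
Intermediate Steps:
g = 1
M(n, x) = 1
M(g, 5)/49380 = 1/49380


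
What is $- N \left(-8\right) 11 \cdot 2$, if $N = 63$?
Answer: $11088$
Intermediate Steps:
$- N \left(-8\right) 11 \cdot 2 = - 63 \left(-8\right) 11 \cdot 2 = - 63 \left(\left(-88\right) 2\right) = - 63 \left(-176\right) = \left(-1\right) \left(-11088\right) = 11088$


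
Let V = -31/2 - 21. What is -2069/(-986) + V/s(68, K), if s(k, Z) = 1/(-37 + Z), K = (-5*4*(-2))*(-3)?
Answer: 2826171/493 ≈ 5732.6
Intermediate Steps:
K = -120 (K = -20*(-2)*(-3) = 40*(-3) = -120)
V = -73/2 (V = (½)*(-31) - 21 = -31/2 - 21 = -73/2 ≈ -36.500)
-2069/(-986) + V/s(68, K) = -2069/(-986) - 73/(2*(1/(-37 - 120))) = -2069*(-1/986) - 73/(2*(1/(-157))) = 2069/986 - 73/(2*(-1/157)) = 2069/986 - 73/2*(-157) = 2069/986 + 11461/2 = 2826171/493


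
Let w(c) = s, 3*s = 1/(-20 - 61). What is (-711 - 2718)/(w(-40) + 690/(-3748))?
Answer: 1561504878/85709 ≈ 18219.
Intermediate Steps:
s = -1/243 (s = 1/(3*(-20 - 61)) = (⅓)/(-81) = (⅓)*(-1/81) = -1/243 ≈ -0.0041152)
w(c) = -1/243
(-711 - 2718)/(w(-40) + 690/(-3748)) = (-711 - 2718)/(-1/243 + 690/(-3748)) = -3429/(-1/243 + 690*(-1/3748)) = -3429/(-1/243 - 345/1874) = -3429/(-85709/455382) = -3429*(-455382/85709) = 1561504878/85709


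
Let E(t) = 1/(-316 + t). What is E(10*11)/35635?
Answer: -1/7340810 ≈ -1.3622e-7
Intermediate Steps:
E(10*11)/35635 = 1/((-316 + 10*11)*35635) = (1/35635)/(-316 + 110) = (1/35635)/(-206) = -1/206*1/35635 = -1/7340810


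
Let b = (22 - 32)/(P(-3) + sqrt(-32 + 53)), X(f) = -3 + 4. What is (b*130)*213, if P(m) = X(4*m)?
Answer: 13845 - 13845*sqrt(21) ≈ -49601.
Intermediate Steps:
X(f) = 1
P(m) = 1
b = -10/(1 + sqrt(21)) (b = (22 - 32)/(1 + sqrt(-32 + 53)) = -10/(1 + sqrt(21)) ≈ -1.7913)
(b*130)*213 = ((1/2 - sqrt(21)/2)*130)*213 = (65 - 65*sqrt(21))*213 = 13845 - 13845*sqrt(21)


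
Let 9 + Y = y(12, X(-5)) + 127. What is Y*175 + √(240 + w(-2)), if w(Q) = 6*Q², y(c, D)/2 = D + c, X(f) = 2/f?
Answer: 24710 + 2*√66 ≈ 24726.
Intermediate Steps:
y(c, D) = 2*D + 2*c (y(c, D) = 2*(D + c) = 2*D + 2*c)
Y = 706/5 (Y = -9 + ((2*(2/(-5)) + 2*12) + 127) = -9 + ((2*(2*(-⅕)) + 24) + 127) = -9 + ((2*(-⅖) + 24) + 127) = -9 + ((-⅘ + 24) + 127) = -9 + (116/5 + 127) = -9 + 751/5 = 706/5 ≈ 141.20)
Y*175 + √(240 + w(-2)) = (706/5)*175 + √(240 + 6*(-2)²) = 24710 + √(240 + 6*4) = 24710 + √(240 + 24) = 24710 + √264 = 24710 + 2*√66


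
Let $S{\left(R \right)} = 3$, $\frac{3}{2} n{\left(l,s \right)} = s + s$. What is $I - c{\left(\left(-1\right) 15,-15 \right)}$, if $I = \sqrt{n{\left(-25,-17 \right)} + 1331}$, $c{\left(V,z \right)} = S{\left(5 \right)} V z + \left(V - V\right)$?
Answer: $-675 + \frac{5 \sqrt{471}}{3} \approx -638.83$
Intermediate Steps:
$n{\left(l,s \right)} = \frac{4 s}{3}$ ($n{\left(l,s \right)} = \frac{2 \left(s + s\right)}{3} = \frac{2 \cdot 2 s}{3} = \frac{4 s}{3}$)
$c{\left(V,z \right)} = 3 V z$ ($c{\left(V,z \right)} = 3 V z + \left(V - V\right) = 3 V z + 0 = 3 V z$)
$I = \frac{5 \sqrt{471}}{3}$ ($I = \sqrt{\frac{4}{3} \left(-17\right) + 1331} = \sqrt{- \frac{68}{3} + 1331} = \sqrt{\frac{3925}{3}} = \frac{5 \sqrt{471}}{3} \approx 36.171$)
$I - c{\left(\left(-1\right) 15,-15 \right)} = \frac{5 \sqrt{471}}{3} - 3 \left(\left(-1\right) 15\right) \left(-15\right) = \frac{5 \sqrt{471}}{3} - 3 \left(-15\right) \left(-15\right) = \frac{5 \sqrt{471}}{3} - 675 = -675 + \frac{5 \sqrt{471}}{3}$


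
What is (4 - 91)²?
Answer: 7569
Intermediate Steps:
(4 - 91)² = (-87)² = 7569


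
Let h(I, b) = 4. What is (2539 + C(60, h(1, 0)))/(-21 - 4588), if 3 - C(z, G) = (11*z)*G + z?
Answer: 158/4609 ≈ 0.034281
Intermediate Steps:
C(z, G) = 3 - z - 11*G*z (C(z, G) = 3 - ((11*z)*G + z) = 3 - (11*G*z + z) = 3 - (z + 11*G*z) = 3 + (-z - 11*G*z) = 3 - z - 11*G*z)
(2539 + C(60, h(1, 0)))/(-21 - 4588) = (2539 + (3 - 1*60 - 11*4*60))/(-21 - 4588) = (2539 + (3 - 60 - 2640))/(-4609) = (2539 - 2697)*(-1/4609) = -158*(-1/4609) = 158/4609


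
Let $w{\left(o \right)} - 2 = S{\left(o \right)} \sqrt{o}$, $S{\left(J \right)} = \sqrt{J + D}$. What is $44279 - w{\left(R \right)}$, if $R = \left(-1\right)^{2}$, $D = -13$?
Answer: $44277 - 2 i \sqrt{3} \approx 44277.0 - 3.4641 i$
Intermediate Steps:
$S{\left(J \right)} = \sqrt{-13 + J}$ ($S{\left(J \right)} = \sqrt{J - 13} = \sqrt{-13 + J}$)
$R = 1$
$w{\left(o \right)} = 2 + \sqrt{o} \sqrt{-13 + o}$ ($w{\left(o \right)} = 2 + \sqrt{-13 + o} \sqrt{o} = 2 + \sqrt{o} \sqrt{-13 + o}$)
$44279 - w{\left(R \right)} = 44279 - \left(2 + \sqrt{1} \sqrt{-13 + 1}\right) = 44279 - \left(2 + 1 \sqrt{-12}\right) = 44279 - \left(2 + 1 \cdot 2 i \sqrt{3}\right) = 44279 - \left(2 + 2 i \sqrt{3}\right) = 44277 - 2 i \sqrt{3}$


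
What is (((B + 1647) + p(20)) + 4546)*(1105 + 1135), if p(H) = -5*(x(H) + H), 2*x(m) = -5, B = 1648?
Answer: 17367840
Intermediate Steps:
x(m) = -5/2 (x(m) = (1/2)*(-5) = -5/2)
p(H) = 25/2 - 5*H (p(H) = -5*(-5/2 + H) = 25/2 - 5*H)
(((B + 1647) + p(20)) + 4546)*(1105 + 1135) = (((1648 + 1647) + (25/2 - 5*20)) + 4546)*(1105 + 1135) = ((3295 + (25/2 - 100)) + 4546)*2240 = ((3295 - 175/2) + 4546)*2240 = (6415/2 + 4546)*2240 = (15507/2)*2240 = 17367840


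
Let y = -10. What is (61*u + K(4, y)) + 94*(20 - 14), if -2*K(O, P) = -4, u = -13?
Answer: -227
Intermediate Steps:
K(O, P) = 2 (K(O, P) = -1/2*(-4) = 2)
(61*u + K(4, y)) + 94*(20 - 14) = (61*(-13) + 2) + 94*(20 - 14) = (-793 + 2) + 94*6 = -791 + 564 = -227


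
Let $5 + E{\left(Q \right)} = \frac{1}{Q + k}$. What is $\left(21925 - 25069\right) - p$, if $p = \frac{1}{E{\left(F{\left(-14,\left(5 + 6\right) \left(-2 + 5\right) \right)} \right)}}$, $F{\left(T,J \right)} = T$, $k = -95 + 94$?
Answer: $- \frac{238929}{76} \approx -3143.8$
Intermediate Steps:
$k = -1$
$E{\left(Q \right)} = -5 + \frac{1}{-1 + Q}$ ($E{\left(Q \right)} = -5 + \frac{1}{Q - 1} = -5 + \frac{1}{-1 + Q}$)
$p = - \frac{15}{76}$ ($p = \frac{1}{\frac{1}{-1 - 14} \left(6 - -70\right)} = \frac{1}{\frac{1}{-15} \left(6 + 70\right)} = \frac{1}{\left(- \frac{1}{15}\right) 76} = \frac{1}{- \frac{76}{15}} = - \frac{15}{76} \approx -0.19737$)
$\left(21925 - 25069\right) - p = \left(21925 - 25069\right) - - \frac{15}{76} = \left(21925 - 25069\right) + \frac{15}{76} = -3144 + \frac{15}{76} = - \frac{238929}{76}$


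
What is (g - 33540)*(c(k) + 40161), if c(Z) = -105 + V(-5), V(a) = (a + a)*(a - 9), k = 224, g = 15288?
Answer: -733657392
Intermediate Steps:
V(a) = 2*a*(-9 + a) (V(a) = (2*a)*(-9 + a) = 2*a*(-9 + a))
c(Z) = 35 (c(Z) = -105 + 2*(-5)*(-9 - 5) = -105 + 2*(-5)*(-14) = -105 + 140 = 35)
(g - 33540)*(c(k) + 40161) = (15288 - 33540)*(35 + 40161) = -18252*40196 = -733657392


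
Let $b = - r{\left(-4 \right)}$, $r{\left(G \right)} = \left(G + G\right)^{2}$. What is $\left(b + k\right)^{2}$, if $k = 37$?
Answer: $729$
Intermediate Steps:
$r{\left(G \right)} = 4 G^{2}$ ($r{\left(G \right)} = \left(2 G\right)^{2} = 4 G^{2}$)
$b = -64$ ($b = - 4 \left(-4\right)^{2} = - 4 \cdot 16 = \left(-1\right) 64 = -64$)
$\left(b + k\right)^{2} = \left(-64 + 37\right)^{2} = \left(-27\right)^{2} = 729$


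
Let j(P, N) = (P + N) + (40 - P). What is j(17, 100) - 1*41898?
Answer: -41758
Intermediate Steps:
j(P, N) = 40 + N (j(P, N) = (N + P) + (40 - P) = 40 + N)
j(17, 100) - 1*41898 = (40 + 100) - 1*41898 = 140 - 41898 = -41758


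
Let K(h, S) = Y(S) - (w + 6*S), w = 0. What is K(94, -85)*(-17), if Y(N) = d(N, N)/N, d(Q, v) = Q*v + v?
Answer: -7242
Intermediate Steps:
d(Q, v) = v + Q*v
Y(N) = 1 + N (Y(N) = (N*(1 + N))/N = 1 + N)
K(h, S) = 1 - 5*S (K(h, S) = (1 + S) - (0 + 6*S) = (1 + S) - 6*S = 1 - 5*S)
K(94, -85)*(-17) = (1 - 5*(-85))*(-17) = (1 + 425)*(-17) = 426*(-17) = -7242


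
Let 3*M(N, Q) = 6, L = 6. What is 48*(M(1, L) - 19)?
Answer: -816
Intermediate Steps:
M(N, Q) = 2 (M(N, Q) = (⅓)*6 = 2)
48*(M(1, L) - 19) = 48*(2 - 19) = 48*(-17) = -816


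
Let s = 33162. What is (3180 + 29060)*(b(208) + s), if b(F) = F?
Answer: 1075848800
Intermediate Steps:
(3180 + 29060)*(b(208) + s) = (3180 + 29060)*(208 + 33162) = 32240*33370 = 1075848800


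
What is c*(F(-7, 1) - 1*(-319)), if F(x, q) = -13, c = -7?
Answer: -2142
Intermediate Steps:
c*(F(-7, 1) - 1*(-319)) = -7*(-13 - 1*(-319)) = -7*(-13 + 319) = -7*306 = -2142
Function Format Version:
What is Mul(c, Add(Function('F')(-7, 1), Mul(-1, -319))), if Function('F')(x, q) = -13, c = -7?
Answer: -2142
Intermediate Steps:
Mul(c, Add(Function('F')(-7, 1), Mul(-1, -319))) = Mul(-7, Add(-13, Mul(-1, -319))) = Mul(-7, Add(-13, 319)) = Mul(-7, 306) = -2142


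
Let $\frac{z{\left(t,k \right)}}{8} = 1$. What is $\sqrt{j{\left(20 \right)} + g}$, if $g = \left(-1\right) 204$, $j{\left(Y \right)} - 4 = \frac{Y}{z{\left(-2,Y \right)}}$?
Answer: $\frac{i \sqrt{790}}{2} \approx 14.053 i$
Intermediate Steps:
$z{\left(t,k \right)} = 8$ ($z{\left(t,k \right)} = 8 \cdot 1 = 8$)
$j{\left(Y \right)} = 4 + \frac{Y}{8}$
$g = -204$
$\sqrt{j{\left(20 \right)} + g} = \sqrt{\left(4 + \frac{1}{8} \cdot 20\right) - 204} = \sqrt{\left(4 + \frac{5}{2}\right) - 204} = \sqrt{\frac{13}{2} - 204} = \sqrt{- \frac{395}{2}} = \frac{i \sqrt{790}}{2}$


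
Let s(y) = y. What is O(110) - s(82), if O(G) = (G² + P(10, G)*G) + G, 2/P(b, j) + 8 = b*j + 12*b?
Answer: 3674839/303 ≈ 12128.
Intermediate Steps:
P(b, j) = 2/(-8 + 12*b + b*j) (P(b, j) = 2/(-8 + (b*j + 12*b)) = 2/(-8 + (12*b + b*j)) = 2/(-8 + 12*b + b*j))
O(G) = G + G² + 2*G/(112 + 10*G) (O(G) = (G² + (2/(-8 + 12*10 + 10*G))*G) + G = (G² + (2/(-8 + 120 + 10*G))*G) + G = (G² + (2/(112 + 10*G))*G) + G = (G² + 2*G/(112 + 10*G)) + G = G + G² + 2*G/(112 + 10*G))
O(110) - s(82) = 110*(1 + (1 + 110)*(56 + 5*110))/(56 + 5*110) - 1*82 = 110*(1 + 111*(56 + 550))/(56 + 550) - 82 = 110*(1 + 111*606)/606 - 82 = 110*(1/606)*(1 + 67266) - 82 = 110*(1/606)*67267 - 82 = 3699685/303 - 82 = 3674839/303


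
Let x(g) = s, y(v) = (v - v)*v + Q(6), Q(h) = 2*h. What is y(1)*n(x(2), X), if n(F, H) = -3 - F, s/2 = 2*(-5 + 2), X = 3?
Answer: 108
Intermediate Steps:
s = -12 (s = 2*(2*(-5 + 2)) = 2*(2*(-3)) = 2*(-6) = -12)
y(v) = 12 (y(v) = (v - v)*v + 2*6 = 0*v + 12 = 0 + 12 = 12)
x(g) = -12
y(1)*n(x(2), X) = 12*(-3 - 1*(-12)) = 12*(-3 + 12) = 12*9 = 108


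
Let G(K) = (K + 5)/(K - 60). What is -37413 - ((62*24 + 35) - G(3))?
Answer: -2219360/57 ≈ -38936.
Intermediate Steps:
G(K) = (5 + K)/(-60 + K)
-37413 - ((62*24 + 35) - G(3)) = -37413 - ((62*24 + 35) - (5 + 3)/(-60 + 3)) = -37413 - ((1488 + 35) - 8/(-57)) = -37413 - (1523 - (-1)*8/57) = -37413 - (1523 - 1*(-8/57)) = -37413 - (1523 + 8/57) = -37413 - 1*86819/57 = -37413 - 86819/57 = -2219360/57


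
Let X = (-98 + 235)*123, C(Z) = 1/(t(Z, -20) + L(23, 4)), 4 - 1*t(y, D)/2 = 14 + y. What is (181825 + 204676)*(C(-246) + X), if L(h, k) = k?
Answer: 3100154281577/476 ≈ 6.5129e+9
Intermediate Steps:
t(y, D) = -20 - 2*y (t(y, D) = 8 - 2*(14 + y) = 8 + (-28 - 2*y) = -20 - 2*y)
C(Z) = 1/(-16 - 2*Z) (C(Z) = 1/((-20 - 2*Z) + 4) = 1/(-16 - 2*Z))
X = 16851 (X = 137*123 = 16851)
(181825 + 204676)*(C(-246) + X) = (181825 + 204676)*(-1/(16 + 2*(-246)) + 16851) = 386501*(-1/(16 - 492) + 16851) = 386501*(-1/(-476) + 16851) = 386501*(-1*(-1/476) + 16851) = 386501*(1/476 + 16851) = 386501*(8021077/476) = 3100154281577/476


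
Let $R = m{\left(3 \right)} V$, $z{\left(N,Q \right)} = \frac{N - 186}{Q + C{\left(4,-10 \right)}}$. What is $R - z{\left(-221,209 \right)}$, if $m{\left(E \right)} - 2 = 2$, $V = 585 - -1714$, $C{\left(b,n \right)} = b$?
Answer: $\frac{1959155}{213} \approx 9197.9$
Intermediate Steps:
$V = 2299$ ($V = 585 + 1714 = 2299$)
$m{\left(E \right)} = 4$ ($m{\left(E \right)} = 2 + 2 = 4$)
$z{\left(N,Q \right)} = \frac{-186 + N}{4 + Q}$ ($z{\left(N,Q \right)} = \frac{N - 186}{Q + 4} = \frac{-186 + N}{4 + Q}$)
$R = 9196$ ($R = 4 \cdot 2299 = 9196$)
$R - z{\left(-221,209 \right)} = 9196 - \frac{-186 - 221}{4 + 209} = 9196 - \frac{1}{213} \left(-407\right) = 9196 - - \frac{407}{213} = 9196 + \frac{407}{213} = \frac{1959155}{213}$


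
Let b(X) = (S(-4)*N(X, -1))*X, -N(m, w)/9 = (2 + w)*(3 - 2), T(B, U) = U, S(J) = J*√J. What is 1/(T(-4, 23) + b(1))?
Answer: 23/5713 - 72*I/5713 ≈ 0.0040259 - 0.012603*I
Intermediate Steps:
S(J) = J^(3/2)
N(m, w) = -18 - 9*w (N(m, w) = -9*(2 + w)*(3 - 2) = -9*(2 + w) = -18 - 9*w)
b(X) = 72*I*X (b(X) = ((-4)^(3/2)*(-18 - 9*(-1)))*X = ((-8*I)*(-18 + 9))*X = (-8*I*(-9))*X = (72*I)*X = 72*I*X)
1/(T(-4, 23) + b(1)) = 1/(23 + 72*I*1) = 1/(23 + 72*I) = (23 - 72*I)/5713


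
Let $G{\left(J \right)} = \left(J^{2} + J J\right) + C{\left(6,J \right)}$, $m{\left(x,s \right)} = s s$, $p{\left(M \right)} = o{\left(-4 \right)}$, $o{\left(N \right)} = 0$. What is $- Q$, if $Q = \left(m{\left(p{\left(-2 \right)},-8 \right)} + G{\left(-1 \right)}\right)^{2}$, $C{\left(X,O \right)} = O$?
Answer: $-4225$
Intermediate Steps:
$p{\left(M \right)} = 0$
$m{\left(x,s \right)} = s^{2}$
$G{\left(J \right)} = J + 2 J^{2}$ ($G{\left(J \right)} = \left(J^{2} + J J\right) + J = \left(J^{2} + J^{2}\right) + J = 2 J^{2} + J = J + 2 J^{2}$)
$Q = 4225$ ($Q = \left(\left(-8\right)^{2} - \left(1 + 2 \left(-1\right)\right)\right)^{2} = \left(64 - \left(1 - 2\right)\right)^{2} = \left(64 - -1\right)^{2} = \left(64 + 1\right)^{2} = 65^{2} = 4225$)
$- Q = \left(-1\right) 4225 = -4225$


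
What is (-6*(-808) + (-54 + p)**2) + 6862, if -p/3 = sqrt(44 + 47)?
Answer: 15445 + 324*sqrt(91) ≈ 18536.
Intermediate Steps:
p = -3*sqrt(91) (p = -3*sqrt(44 + 47) = -3*sqrt(91) ≈ -28.618)
(-6*(-808) + (-54 + p)**2) + 6862 = (-6*(-808) + (-54 - 3*sqrt(91))**2) + 6862 = (4848 + (-54 - 3*sqrt(91))**2) + 6862 = 11710 + (-54 - 3*sqrt(91))**2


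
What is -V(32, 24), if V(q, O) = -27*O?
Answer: 648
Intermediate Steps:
-V(32, 24) = -(-27)*24 = -1*(-648) = 648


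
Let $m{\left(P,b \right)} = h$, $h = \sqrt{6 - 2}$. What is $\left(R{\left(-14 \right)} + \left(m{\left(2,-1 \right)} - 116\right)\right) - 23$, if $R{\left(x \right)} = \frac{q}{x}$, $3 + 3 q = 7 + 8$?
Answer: $- \frac{961}{7} \approx -137.29$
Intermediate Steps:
$h = 2$ ($h = \sqrt{4} = 2$)
$q = 4$ ($q = -1 + \frac{7 + 8}{3} = -1 + \frac{1}{3} \cdot 15 = -1 + 5 = 4$)
$R{\left(x \right)} = \frac{4}{x}$
$m{\left(P,b \right)} = 2$
$\left(R{\left(-14 \right)} + \left(m{\left(2,-1 \right)} - 116\right)\right) - 23 = \left(\frac{4}{-14} + \left(2 - 116\right)\right) - 23 = \left(4 \left(- \frac{1}{14}\right) - 114\right) - 23 = \left(- \frac{2}{7} - 114\right) - 23 = - \frac{800}{7} - 23 = - \frac{961}{7}$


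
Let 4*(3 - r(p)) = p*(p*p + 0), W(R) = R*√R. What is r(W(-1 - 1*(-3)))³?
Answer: 315 - 236*√2 ≈ -18.754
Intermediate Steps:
W(R) = R^(3/2)
r(p) = 3 - p³/4 (r(p) = 3 - p*(p*p + 0)/4 = 3 - p*(p² + 0)/4 = 3 - p*p²/4 = 3 - p³/4)
r(W(-1 - 1*(-3)))³ = (3 - (-1 - 1*(-3))^(9/2)/4)³ = (3 - (-1 + 3)^(9/2)/4)³ = (3 - 16*√2/4)³ = (3 - 4*√2)³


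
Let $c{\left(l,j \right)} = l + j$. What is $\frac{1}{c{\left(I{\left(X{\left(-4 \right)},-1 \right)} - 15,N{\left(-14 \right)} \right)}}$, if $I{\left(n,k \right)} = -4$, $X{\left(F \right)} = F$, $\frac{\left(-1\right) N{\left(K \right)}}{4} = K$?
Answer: $\frac{1}{37} \approx 0.027027$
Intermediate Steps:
$N{\left(K \right)} = - 4 K$
$c{\left(l,j \right)} = j + l$
$\frac{1}{c{\left(I{\left(X{\left(-4 \right)},-1 \right)} - 15,N{\left(-14 \right)} \right)}} = \frac{1}{\left(-4\right) \left(-14\right) - 19} = \frac{1}{56 - 19} = \frac{1}{37}$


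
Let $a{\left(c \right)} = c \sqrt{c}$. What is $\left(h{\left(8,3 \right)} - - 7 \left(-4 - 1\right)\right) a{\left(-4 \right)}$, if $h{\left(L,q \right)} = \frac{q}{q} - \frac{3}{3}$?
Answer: $280 i \approx 280.0 i$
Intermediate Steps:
$h{\left(L,q \right)} = 0$ ($h{\left(L,q \right)} = 1 - 1 = 0$)
$a{\left(c \right)} = c^{\frac{3}{2}}$
$\left(h{\left(8,3 \right)} - - 7 \left(-4 - 1\right)\right) a{\left(-4 \right)} = \left(0 - - 7 \left(-4 - 1\right)\right) \left(-4\right)^{\frac{3}{2}} = \left(0 - \left(-7\right) \left(-5\right)\right) \left(- 8 i\right) = \left(0 - 35\right) \left(- 8 i\right) = - 35 \left(- 8 i\right) = 280 i$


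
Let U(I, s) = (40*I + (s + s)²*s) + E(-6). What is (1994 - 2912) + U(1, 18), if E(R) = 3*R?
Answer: 22432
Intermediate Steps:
U(I, s) = -18 + 4*s³ + 40*I (U(I, s) = (40*I + (s + s)²*s) + 3*(-6) = (40*I + (2*s)²*s) - 18 = (40*I + (4*s²)*s) - 18 = (40*I + 4*s³) - 18 = (4*s³ + 40*I) - 18 = -18 + 4*s³ + 40*I)
(1994 - 2912) + U(1, 18) = (1994 - 2912) + (-18 + 4*18³ + 40*1) = -918 + (-18 + 4*5832 + 40) = -918 + (-18 + 23328 + 40) = -918 + 23350 = 22432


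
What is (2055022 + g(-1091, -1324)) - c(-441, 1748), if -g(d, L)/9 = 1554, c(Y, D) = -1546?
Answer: 2042582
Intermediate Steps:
g(d, L) = -13986 (g(d, L) = -9*1554 = -13986)
(2055022 + g(-1091, -1324)) - c(-441, 1748) = (2055022 - 13986) - 1*(-1546) = 2041036 + 1546 = 2042582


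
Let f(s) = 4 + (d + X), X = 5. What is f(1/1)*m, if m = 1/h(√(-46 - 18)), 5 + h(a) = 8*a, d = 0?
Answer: -45/4121 - 576*I/4121 ≈ -0.01092 - 0.13977*I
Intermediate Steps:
h(a) = -5 + 8*a
f(s) = 9 (f(s) = 4 + (0 + 5) = 4 + 5 = 9)
m = (-5 - 64*I)/4121 (m = 1/(-5 + 8*√(-46 - 18)) = 1/(-5 + 8*√(-64)) = 1/(-5 + 8*(8*I)) = 1/(-5 + 64*I) = (-5 - 64*I)/4121 ≈ -0.0012133 - 0.01553*I)
f(1/1)*m = 9*(-5/4121 - 64*I/4121) = -45/4121 - 576*I/4121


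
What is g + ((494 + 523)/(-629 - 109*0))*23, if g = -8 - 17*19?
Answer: -231590/629 ≈ -368.19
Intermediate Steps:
g = -331 (g = -8 - 323 = -331)
g + ((494 + 523)/(-629 - 109*0))*23 = -331 + ((494 + 523)/(-629 - 109*0))*23 = -331 + (1017/(-629 + 0))*23 = -331 + (1017/(-629))*23 = -331 + (1017*(-1/629))*23 = -331 - 1017/629*23 = -331 - 23391/629 = -231590/629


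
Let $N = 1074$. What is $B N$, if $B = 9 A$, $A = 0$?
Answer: $0$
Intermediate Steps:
$B = 0$ ($B = 9 \cdot 0 = 0$)
$B N = 0 \cdot 1074 = 0$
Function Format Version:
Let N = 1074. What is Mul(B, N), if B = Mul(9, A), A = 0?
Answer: 0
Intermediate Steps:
B = 0 (B = Mul(9, 0) = 0)
Mul(B, N) = Mul(0, 1074) = 0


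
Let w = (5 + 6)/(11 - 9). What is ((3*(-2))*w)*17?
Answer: -561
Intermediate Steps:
w = 11/2 ≈ 5.5000
((3*(-2))*w)*17 = ((3*(-2))*(11/2))*17 = -6*11/2*17 = -33*17 = -561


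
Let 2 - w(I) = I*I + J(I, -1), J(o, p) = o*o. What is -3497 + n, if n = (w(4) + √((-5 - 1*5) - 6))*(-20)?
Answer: -2897 - 80*I ≈ -2897.0 - 80.0*I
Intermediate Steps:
J(o, p) = o²
w(I) = 2 - 2*I² (w(I) = 2 - (I*I + I²) = 2 - (I² + I²) = 2 - 2*I²)
n = 600 - 80*I (n = ((2 - 2*4²) + √((-5 - 1*5) - 6))*(-20) = ((2 - 2*16) + √((-5 - 5) - 6))*(-20) = ((2 - 32) + √(-10 - 6))*(-20) = (-30 + √(-16))*(-20) = (-30 + 4*I)*(-20) = 600 - 80*I ≈ 600.0 - 80.0*I)
-3497 + n = -3497 + (600 - 80*I) = -2897 - 80*I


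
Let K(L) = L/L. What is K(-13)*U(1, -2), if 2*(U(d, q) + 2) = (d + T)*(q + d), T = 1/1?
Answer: -3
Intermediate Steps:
T = 1
K(L) = 1
U(d, q) = -2 + (1 + d)*(d + q)/2 (U(d, q) = -2 + ((d + 1)*(q + d))/2 = -2 + ((1 + d)*(d + q))/2 = -2 + (1 + d)*(d + q)/2)
K(-13)*U(1, -2) = 1*(-2 + (1/2)*1 + (1/2)*(-2) + (1/2)*1**2 + (1/2)*1*(-2)) = 1*(-2 + 1/2 - 1 + (1/2)*1 - 1) = 1*(-2 + 1/2 - 1 + 1/2 - 1) = 1*(-3) = -3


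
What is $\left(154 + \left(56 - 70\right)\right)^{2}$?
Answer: $19600$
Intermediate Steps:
$\left(154 + \left(56 - 70\right)\right)^{2} = \left(154 - 14\right)^{2} = 140^{2} = 19600$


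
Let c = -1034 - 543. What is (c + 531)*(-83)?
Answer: 86818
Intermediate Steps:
c = -1577
(c + 531)*(-83) = (-1577 + 531)*(-83) = -1046*(-83) = 86818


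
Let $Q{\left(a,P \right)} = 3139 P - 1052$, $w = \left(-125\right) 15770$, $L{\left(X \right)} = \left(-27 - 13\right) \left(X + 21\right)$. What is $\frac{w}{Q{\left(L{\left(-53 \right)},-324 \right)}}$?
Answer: $\frac{985625}{509044} \approx 1.9362$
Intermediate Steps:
$L{\left(X \right)} = -840 - 40 X$ ($L{\left(X \right)} = - 40 \left(21 + X\right) = -840 - 40 X$)
$w = -1971250$
$Q{\left(a,P \right)} = -1052 + 3139 P$
$\frac{w}{Q{\left(L{\left(-53 \right)},-324 \right)}} = - \frac{1971250}{-1052 + 3139 \left(-324\right)} = - \frac{1971250}{-1052 - 1017036} = - \frac{1971250}{-1018088} = \left(-1971250\right) \left(- \frac{1}{1018088}\right) = \frac{985625}{509044}$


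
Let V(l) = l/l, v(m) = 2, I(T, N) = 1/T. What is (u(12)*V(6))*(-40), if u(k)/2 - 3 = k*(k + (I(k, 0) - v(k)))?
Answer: -9920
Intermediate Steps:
V(l) = 1
u(k) = 6 + 2*k*(-2 + k + 1/k) (u(k) = 6 + 2*(k*(k + (1/k - 1*2))) = 6 + 2*(k*(k + (1/k - 2))) = 6 + 2*(k*(k + (-2 + 1/k))) = 6 + 2*(k*(-2 + k + 1/k)) = 6 + 2*k*(-2 + k + 1/k))
(u(12)*V(6))*(-40) = ((8 - 4*12 + 2*12**2)*1)*(-40) = ((8 - 48 + 2*144)*1)*(-40) = ((8 - 48 + 288)*1)*(-40) = (248*1)*(-40) = 248*(-40) = -9920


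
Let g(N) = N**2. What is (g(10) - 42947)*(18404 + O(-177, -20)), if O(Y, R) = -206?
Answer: -779729706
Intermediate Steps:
(g(10) - 42947)*(18404 + O(-177, -20)) = (10**2 - 42947)*(18404 - 206) = (100 - 42947)*18198 = -42847*18198 = -779729706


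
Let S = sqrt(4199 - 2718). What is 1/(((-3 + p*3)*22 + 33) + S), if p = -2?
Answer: -165/25744 - sqrt(1481)/25744 ≈ -0.0079041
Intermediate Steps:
S = sqrt(1481) ≈ 38.484
1/(((-3 + p*3)*22 + 33) + S) = 1/(((-3 - 2*3)*22 + 33) + sqrt(1481)) = 1/(((-3 - 6)*22 + 33) + sqrt(1481)) = 1/((-9*22 + 33) + sqrt(1481)) = 1/((-198 + 33) + sqrt(1481)) = 1/(-165 + sqrt(1481))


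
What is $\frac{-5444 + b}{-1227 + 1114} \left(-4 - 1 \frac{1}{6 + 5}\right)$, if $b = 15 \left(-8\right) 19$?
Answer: $- \frac{347580}{1243} \approx -279.63$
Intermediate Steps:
$b = -2280$ ($b = \left(-120\right) 19 = -2280$)
$\frac{-5444 + b}{-1227 + 1114} \left(-4 - 1 \frac{1}{6 + 5}\right) = \frac{-5444 - 2280}{-1227 + 1114} \left(-4 - 1 \frac{1}{6 + 5}\right) = - \frac{7724}{-113} \left(-4 - 1 \cdot \frac{1}{11}\right) = \left(-7724\right) \left(- \frac{1}{113}\right) \left(-4 - 1 \cdot \frac{1}{11}\right) = \frac{7724 \left(-4 - \frac{1}{11}\right)}{113} = \frac{7724}{113} \left(- \frac{45}{11}\right) = - \frac{347580}{1243}$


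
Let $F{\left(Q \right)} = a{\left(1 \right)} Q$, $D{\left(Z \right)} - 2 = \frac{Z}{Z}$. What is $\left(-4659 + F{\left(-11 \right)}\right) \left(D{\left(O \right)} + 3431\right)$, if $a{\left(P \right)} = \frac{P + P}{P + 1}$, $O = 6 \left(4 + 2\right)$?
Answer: $-16036780$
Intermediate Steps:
$O = 36$ ($O = 6 \cdot 6 = 36$)
$a{\left(P \right)} = \frac{2 P}{1 + P}$
$D{\left(Z \right)} = 3$ ($D{\left(Z \right)} = 2 + \frac{Z}{Z} = 2 + 1 = 3$)
$F{\left(Q \right)} = Q$ ($F{\left(Q \right)} = 2 \cdot 1 \frac{1}{1 + 1} Q = 2 \cdot 1 \cdot \frac{1}{2} Q = 1 Q = Q$)
$\left(-4659 + F{\left(-11 \right)}\right) \left(D{\left(O \right)} + 3431\right) = \left(-4659 - 11\right) \left(3 + 3431\right) = \left(-4670\right) 3434 = -16036780$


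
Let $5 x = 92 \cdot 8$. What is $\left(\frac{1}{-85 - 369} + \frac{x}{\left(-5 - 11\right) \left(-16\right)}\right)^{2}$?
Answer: $\frac{27050401}{82446400} \approx 0.3281$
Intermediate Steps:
$x = \frac{736}{5}$ ($x = \frac{92 \cdot 8}{5} = \frac{1}{5} \cdot 736 = \frac{736}{5} \approx 147.2$)
$\left(\frac{1}{-85 - 369} + \frac{x}{\left(-5 - 11\right) \left(-16\right)}\right)^{2} = \left(\frac{1}{-85 - 369} + \frac{736}{5 \left(-5 - 11\right) \left(-16\right)}\right)^{2} = \left(\frac{1}{-454} + \frac{736}{5 \left(\left(-16\right) \left(-16\right)\right)}\right)^{2} = \left(- \frac{1}{454} + \frac{736}{5 \cdot 256}\right)^{2} = \left(- \frac{1}{454} + \frac{736}{5} \cdot \frac{1}{256}\right)^{2} = \left(- \frac{1}{454} + \frac{23}{40}\right)^{2} = \left(\frac{5201}{9080}\right)^{2} = \frac{27050401}{82446400}$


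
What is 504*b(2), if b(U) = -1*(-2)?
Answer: 1008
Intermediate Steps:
b(U) = 2
504*b(2) = 504*2 = 1008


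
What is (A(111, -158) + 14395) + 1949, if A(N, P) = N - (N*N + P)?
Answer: 4292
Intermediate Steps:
A(N, P) = N - P - N² (A(N, P) = N - (N² + P) = N - (P + N²) = N + (-P - N²) = N - P - N²)
(A(111, -158) + 14395) + 1949 = ((111 - 1*(-158) - 1*111²) + 14395) + 1949 = ((111 + 158 - 1*12321) + 14395) + 1949 = ((111 + 158 - 12321) + 14395) + 1949 = (-12052 + 14395) + 1949 = 2343 + 1949 = 4292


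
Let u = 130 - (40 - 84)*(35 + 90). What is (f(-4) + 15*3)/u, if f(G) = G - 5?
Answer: 18/2815 ≈ 0.0063943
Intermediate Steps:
f(G) = -5 + G
u = 5630 (u = 130 - (-44)*125 = 130 - 1*(-5500) = 130 + 5500 = 5630)
(f(-4) + 15*3)/u = ((-5 - 4) + 15*3)/5630 = (-9 + 45)*(1/5630) = 36*(1/5630) = 18/2815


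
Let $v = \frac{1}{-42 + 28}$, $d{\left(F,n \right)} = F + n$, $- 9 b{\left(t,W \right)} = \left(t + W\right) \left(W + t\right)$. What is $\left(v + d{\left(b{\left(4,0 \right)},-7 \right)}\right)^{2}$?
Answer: $\frac{1243225}{15876} \approx 78.308$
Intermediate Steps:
$b{\left(t,W \right)} = - \frac{\left(W + t\right)^{2}}{9}$ ($b{\left(t,W \right)} = - \frac{\left(t + W\right) \left(W + t\right)}{9} = - \frac{\left(W + t\right) \left(W + t\right)}{9} = - \frac{\left(W + t\right)^{2}}{9}$)
$v = - \frac{1}{14}$ ($v = \frac{1}{-14} = - \frac{1}{14} \approx -0.071429$)
$\left(v + d{\left(b{\left(4,0 \right)},-7 \right)}\right)^{2} = \left(- \frac{1}{14} - \left(7 + \frac{\left(0 + 4\right)^{2}}{9}\right)\right)^{2} = \left(- \frac{1}{14} - \left(7 + \frac{4^{2}}{9}\right)\right)^{2} = \left(- \frac{1}{14} - \frac{79}{9}\right)^{2} = \left(- \frac{1115}{126}\right)^{2} = \frac{1243225}{15876}$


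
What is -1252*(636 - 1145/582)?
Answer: -230998382/291 ≈ -7.9381e+5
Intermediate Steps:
-1252*(636 - 1145/582) = -1252*369007/582 = -230998382/291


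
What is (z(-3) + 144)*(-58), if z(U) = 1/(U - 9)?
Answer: -50083/6 ≈ -8347.2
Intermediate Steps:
z(U) = 1/(-9 + U)
(z(-3) + 144)*(-58) = (1/(-9 - 3) + 144)*(-58) = (1/(-12) + 144)*(-58) = (-1/12 + 144)*(-58) = (1727/12)*(-58) = -50083/6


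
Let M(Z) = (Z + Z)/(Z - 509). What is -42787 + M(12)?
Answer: -21265163/497 ≈ -42787.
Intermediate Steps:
M(Z) = 2*Z/(-509 + Z) (M(Z) = (2*Z)/(-509 + Z) = 2*Z/(-509 + Z))
-42787 + M(12) = -42787 + 2*12/(-509 + 12) = -42787 + 2*12/(-497) = -42787 + 2*12*(-1/497) = -42787 - 24/497 = -21265163/497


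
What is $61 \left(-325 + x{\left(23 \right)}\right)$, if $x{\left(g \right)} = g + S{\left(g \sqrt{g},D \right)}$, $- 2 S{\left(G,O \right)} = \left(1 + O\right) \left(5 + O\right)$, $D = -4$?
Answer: $- \frac{36661}{2} \approx -18331.0$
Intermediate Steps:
$S{\left(G,O \right)} = - \frac{\left(1 + O\right) \left(5 + O\right)}{2}$
$x{\left(g \right)} = \frac{3}{2} + g$ ($x{\left(g \right)} = g - \left(- \frac{19}{2} + 8\right) = g - - \frac{3}{2} = g + \frac{3}{2} = \frac{3}{2} + g$)
$61 \left(-325 + x{\left(23 \right)}\right) = 61 \left(-325 + \left(\frac{3}{2} + 23\right)\right) = 61 \left(-325 + \frac{49}{2}\right) = 61 \left(- \frac{601}{2}\right) = - \frac{36661}{2}$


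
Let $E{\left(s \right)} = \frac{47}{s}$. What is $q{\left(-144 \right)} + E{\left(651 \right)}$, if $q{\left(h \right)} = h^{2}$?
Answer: $\frac{13499183}{651} \approx 20736.0$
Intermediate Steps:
$q{\left(-144 \right)} + E{\left(651 \right)} = \left(-144\right)^{2} + \frac{47}{651} = 20736 + 47 \cdot \frac{1}{651} = 20736 + \frac{47}{651} = \frac{13499183}{651}$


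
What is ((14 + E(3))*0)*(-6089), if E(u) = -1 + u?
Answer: 0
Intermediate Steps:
((14 + E(3))*0)*(-6089) = ((14 + (-1 + 3))*0)*(-6089) = ((14 + 2)*0)*(-6089) = (16*0)*(-6089) = 0*(-6089) = 0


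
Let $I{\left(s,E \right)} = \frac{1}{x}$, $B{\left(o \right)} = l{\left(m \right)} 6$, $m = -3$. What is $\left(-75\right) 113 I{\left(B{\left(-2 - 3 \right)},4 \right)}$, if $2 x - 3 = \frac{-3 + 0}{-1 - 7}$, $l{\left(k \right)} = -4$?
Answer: $- \frac{45200}{9} \approx -5022.2$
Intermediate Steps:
$x = \frac{27}{16}$ ($x = \frac{3}{2} + \frac{\left(-3 + 0\right) \frac{1}{-1 - 7}}{2} = \frac{3}{2} + \frac{\left(-3\right) \frac{1}{-8}}{2} = \frac{3}{2} + \frac{\left(-3\right) \left(- \frac{1}{8}\right)}{2} = \frac{3}{2} + \frac{1}{2} \cdot \frac{3}{8} = \frac{3}{2} + \frac{3}{16} = \frac{27}{16} \approx 1.6875$)
$B{\left(o \right)} = -24$ ($B{\left(o \right)} = \left(-4\right) 6 = -24$)
$I{\left(s,E \right)} = \frac{16}{27}$ ($I{\left(s,E \right)} = \frac{1}{\frac{27}{16}} = \frac{16}{27}$)
$\left(-75\right) 113 I{\left(B{\left(-2 - 3 \right)},4 \right)} = \left(-75\right) 113 \cdot \frac{16}{27} = \left(-8475\right) \frac{16}{27} = - \frac{45200}{9}$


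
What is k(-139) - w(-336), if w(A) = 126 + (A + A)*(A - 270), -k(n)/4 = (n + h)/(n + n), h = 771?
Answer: -56621498/139 ≈ -4.0735e+5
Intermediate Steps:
k(n) = -2*(771 + n)/n (k(n) = -4*(n + 771)/(n + n) = -4*(771 + n)/(2*n) = -4*(771 + n)*1/(2*n) = -2*(771 + n)/n)
w(A) = 126 + 2*A*(-270 + A) (w(A) = 126 + (2*A)*(-270 + A) = 126 + 2*A*(-270 + A))
k(-139) - w(-336) = (-2 - 1542/(-139)) - (126 - 540*(-336) + 2*(-336)²) = (-2 - 1542*(-1/139)) - (126 + 181440 + 2*112896) = (-2 + 1542/139) - (126 + 181440 + 225792) = 1264/139 - 1*407358 = 1264/139 - 407358 = -56621498/139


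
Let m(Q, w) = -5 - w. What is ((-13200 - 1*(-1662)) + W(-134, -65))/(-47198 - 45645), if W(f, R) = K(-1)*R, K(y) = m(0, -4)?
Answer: 11473/92843 ≈ 0.12357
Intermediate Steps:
K(y) = -1 (K(y) = -5 - 1*(-4) = -5 + 4 = -1)
W(f, R) = -R
((-13200 - 1*(-1662)) + W(-134, -65))/(-47198 - 45645) = ((-13200 - 1*(-1662)) - 1*(-65))/(-47198 - 45645) = ((-13200 + 1662) + 65)/(-92843) = (-11538 + 65)*(-1/92843) = -11473*(-1/92843) = 11473/92843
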